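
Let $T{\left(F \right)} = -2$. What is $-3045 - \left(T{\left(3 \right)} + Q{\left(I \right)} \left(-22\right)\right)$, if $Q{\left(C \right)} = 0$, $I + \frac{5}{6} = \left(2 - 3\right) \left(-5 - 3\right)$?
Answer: $-3043$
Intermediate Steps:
$I = \frac{43}{6}$ ($I = - \frac{5}{6} + \left(2 - 3\right) \left(-5 - 3\right) = - \frac{5}{6} - -8 = - \frac{5}{6} + 8 = \frac{43}{6} \approx 7.1667$)
$-3045 - \left(T{\left(3 \right)} + Q{\left(I \right)} \left(-22\right)\right) = -3045 - \left(-2 + 0 \left(-22\right)\right) = -3045 - \left(-2 + 0\right) = -3045 - -2 = -3045 + 2 = -3043$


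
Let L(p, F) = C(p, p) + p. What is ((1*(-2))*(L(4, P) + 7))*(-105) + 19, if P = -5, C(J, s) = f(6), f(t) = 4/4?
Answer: 2539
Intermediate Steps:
f(t) = 1 (f(t) = 4*(¼) = 1)
C(J, s) = 1
L(p, F) = 1 + p
((1*(-2))*(L(4, P) + 7))*(-105) + 19 = ((1*(-2))*((1 + 4) + 7))*(-105) + 19 = -2*(5 + 7)*(-105) + 19 = -2*12*(-105) + 19 = -24*(-105) + 19 = 2520 + 19 = 2539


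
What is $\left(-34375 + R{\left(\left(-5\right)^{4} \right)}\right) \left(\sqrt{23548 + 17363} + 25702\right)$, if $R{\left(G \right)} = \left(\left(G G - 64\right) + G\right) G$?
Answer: $6283030601250 + 244456875 \sqrt{40911} \approx 6.3325 \cdot 10^{12}$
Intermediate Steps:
$R{\left(G \right)} = G \left(-64 + G + G^{2}\right)$ ($R{\left(G \right)} = \left(\left(G^{2} - 64\right) + G\right) G = \left(\left(-64 + G^{2}\right) + G\right) G = \left(-64 + G + G^{2}\right) G = G \left(-64 + G + G^{2}\right)$)
$\left(-34375 + R{\left(\left(-5\right)^{4} \right)}\right) \left(\sqrt{23548 + 17363} + 25702\right) = \left(-34375 + \left(-5\right)^{4} \left(-64 + \left(-5\right)^{4} + \left(\left(-5\right)^{4}\right)^{2}\right)\right) \left(\sqrt{23548 + 17363} + 25702\right) = \left(-34375 + 625 \left(-64 + 625 + 625^{2}\right)\right) \left(\sqrt{40911} + 25702\right) = \left(-34375 + 625 \left(-64 + 625 + 390625\right)\right) \left(25702 + \sqrt{40911}\right) = \left(-34375 + 625 \cdot 391186\right) \left(25702 + \sqrt{40911}\right) = \left(-34375 + 244491250\right) \left(25702 + \sqrt{40911}\right) = 244456875 \left(25702 + \sqrt{40911}\right) = 6283030601250 + 244456875 \sqrt{40911}$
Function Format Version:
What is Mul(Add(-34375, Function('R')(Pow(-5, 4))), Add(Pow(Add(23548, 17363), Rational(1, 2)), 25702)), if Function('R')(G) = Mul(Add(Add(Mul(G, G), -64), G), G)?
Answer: Add(6283030601250, Mul(244456875, Pow(40911, Rational(1, 2)))) ≈ 6.3325e+12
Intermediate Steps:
Function('R')(G) = Mul(G, Add(-64, G, Pow(G, 2))) (Function('R')(G) = Mul(Add(Add(Pow(G, 2), -64), G), G) = Mul(Add(Add(-64, Pow(G, 2)), G), G) = Mul(Add(-64, G, Pow(G, 2)), G) = Mul(G, Add(-64, G, Pow(G, 2))))
Mul(Add(-34375, Function('R')(Pow(-5, 4))), Add(Pow(Add(23548, 17363), Rational(1, 2)), 25702)) = Mul(Add(-34375, Mul(Pow(-5, 4), Add(-64, Pow(-5, 4), Pow(Pow(-5, 4), 2)))), Add(Pow(Add(23548, 17363), Rational(1, 2)), 25702)) = Mul(Add(-34375, Mul(625, Add(-64, 625, Pow(625, 2)))), Add(Pow(40911, Rational(1, 2)), 25702)) = Mul(Add(-34375, Mul(625, Add(-64, 625, 390625))), Add(25702, Pow(40911, Rational(1, 2)))) = Mul(Add(-34375, Mul(625, 391186)), Add(25702, Pow(40911, Rational(1, 2)))) = Mul(Add(-34375, 244491250), Add(25702, Pow(40911, Rational(1, 2)))) = Mul(244456875, Add(25702, Pow(40911, Rational(1, 2)))) = Add(6283030601250, Mul(244456875, Pow(40911, Rational(1, 2))))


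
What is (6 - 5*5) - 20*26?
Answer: -539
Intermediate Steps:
(6 - 5*5) - 20*26 = (6 - 25) - 520 = -19 - 520 = -539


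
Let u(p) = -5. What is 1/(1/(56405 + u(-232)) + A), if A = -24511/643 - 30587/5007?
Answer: -20175539600/892335488411 ≈ -0.022610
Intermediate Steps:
A = -142394018/3219501 (A = -24511*1/643 - 30587*1/5007 = -24511/643 - 30587/5007 = -142394018/3219501 ≈ -44.229)
1/(1/(56405 + u(-232)) + A) = 1/(1/(56405 - 5) - 142394018/3219501) = 1/(1/56400 - 142394018/3219501) = 1/(-892335488411/20175539600) = -20175539600/892335488411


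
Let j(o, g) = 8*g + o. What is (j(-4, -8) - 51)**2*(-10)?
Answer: -141610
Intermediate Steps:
j(o, g) = o + 8*g
(j(-4, -8) - 51)**2*(-10) = ((-4 + 8*(-8)) - 51)**2*(-10) = ((-4 - 64) - 51)**2*(-10) = (-68 - 51)**2*(-10) = (-119)**2*(-10) = 14161*(-10) = -141610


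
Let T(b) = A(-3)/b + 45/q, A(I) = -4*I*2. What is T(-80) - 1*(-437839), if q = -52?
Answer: 113837837/260 ≈ 4.3784e+5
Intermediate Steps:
A(I) = -8*I
T(b) = -45/52 + 24/b (T(b) = (-8*(-3))/b + 45/(-52) = 24/b + 45*(-1/52) = 24/b - 45/52 = -45/52 + 24/b)
T(-80) - 1*(-437839) = (-45/52 + 24/(-80)) - 1*(-437839) = (-45/52 + 24*(-1/80)) + 437839 = (-45/52 - 3/10) + 437839 = -303/260 + 437839 = 113837837/260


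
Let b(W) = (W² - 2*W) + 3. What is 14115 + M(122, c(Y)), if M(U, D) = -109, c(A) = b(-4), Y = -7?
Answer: 14006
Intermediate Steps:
b(W) = 3 + W² - 2*W
c(A) = 27 (c(A) = 3 + (-4)² - 2*(-4) = 3 + 16 + 8 = 27)
14115 + M(122, c(Y)) = 14115 - 109 = 14006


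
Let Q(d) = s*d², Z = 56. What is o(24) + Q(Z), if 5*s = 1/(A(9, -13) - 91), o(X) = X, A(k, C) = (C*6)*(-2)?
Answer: 10936/325 ≈ 33.649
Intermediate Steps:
A(k, C) = -12*C (A(k, C) = (6*C)*(-2) = -12*C)
s = 1/325 (s = 1/(5*(-12*(-13) - 91)) = 1/(5*(156 - 91)) = (⅕)/65 = (⅕)*(1/65) = 1/325 ≈ 0.0030769)
Q(d) = d²/325
o(24) + Q(Z) = 24 + (1/325)*56² = 24 + (1/325)*3136 = 24 + 3136/325 = 10936/325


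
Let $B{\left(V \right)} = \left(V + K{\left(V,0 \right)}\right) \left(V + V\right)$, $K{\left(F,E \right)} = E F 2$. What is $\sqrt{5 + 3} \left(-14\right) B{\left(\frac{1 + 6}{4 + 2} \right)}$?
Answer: $- \frac{686 \sqrt{2}}{9} \approx -107.79$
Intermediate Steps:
$K{\left(F,E \right)} = 2 E F$
$B{\left(V \right)} = 2 V^{2}$ ($B{\left(V \right)} = \left(V + 2 \cdot 0 V\right) \left(V + V\right) = \left(V + 0\right) 2 V = V 2 V = 2 V^{2}$)
$\sqrt{5 + 3} \left(-14\right) B{\left(\frac{1 + 6}{4 + 2} \right)} = \sqrt{5 + 3} \left(-14\right) 2 \left(\frac{1 + 6}{4 + 2}\right)^{2} = \sqrt{8} \left(-14\right) 2 \left(\frac{7}{6}\right)^{2} = 2 \sqrt{2} \left(-14\right) 2 \left(7 \cdot \frac{1}{6}\right)^{2} = - 28 \sqrt{2} \cdot 2 \left(\frac{7}{6}\right)^{2} = - 28 \sqrt{2} \cdot 2 \cdot \frac{49}{36} = - 28 \sqrt{2} \cdot \frac{49}{18} = - \frac{686 \sqrt{2}}{9}$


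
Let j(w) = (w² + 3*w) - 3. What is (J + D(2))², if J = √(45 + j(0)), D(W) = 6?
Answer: (6 + √42)² ≈ 155.77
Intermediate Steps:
j(w) = -3 + w² + 3*w
J = √42 (J = √(45 + (-3 + 0² + 3*0)) = √(45 + (-3 + 0 + 0)) = √(45 - 3) = √42 ≈ 6.4807)
(J + D(2))² = (√42 + 6)² = (6 + √42)²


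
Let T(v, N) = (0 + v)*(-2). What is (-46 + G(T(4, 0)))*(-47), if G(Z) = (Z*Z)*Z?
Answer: 26226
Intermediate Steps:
T(v, N) = -2*v (T(v, N) = v*(-2) = -2*v)
G(Z) = Z**3 (G(Z) = Z**2*Z = Z**3)
(-46 + G(T(4, 0)))*(-47) = (-46 + (-2*4)**3)*(-47) = (-46 + (-8)**3)*(-47) = (-46 - 512)*(-47) = -558*(-47) = 26226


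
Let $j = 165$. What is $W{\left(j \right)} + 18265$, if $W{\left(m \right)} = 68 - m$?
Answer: $18168$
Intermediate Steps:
$W{\left(j \right)} + 18265 = \left(68 - 165\right) + 18265 = -97 + 18265 = 18168$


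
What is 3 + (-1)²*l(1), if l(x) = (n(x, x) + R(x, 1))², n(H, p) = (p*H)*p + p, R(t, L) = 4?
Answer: 39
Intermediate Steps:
n(H, p) = p + H*p² (n(H, p) = (H*p)*p + p = H*p² + p = p + H*p²)
l(x) = (4 + x*(1 + x²))² (l(x) = (x*(1 + x*x) + 4)² = (x*(1 + x²) + 4)² = (4 + x*(1 + x²))²)
3 + (-1)²*l(1) = 3 + (-1)²*(4 + 1 + 1³)² = 3 + 1*(4 + 1 + 1)² = 3 + 1*6² = 3 + 1*36 = 3 + 36 = 39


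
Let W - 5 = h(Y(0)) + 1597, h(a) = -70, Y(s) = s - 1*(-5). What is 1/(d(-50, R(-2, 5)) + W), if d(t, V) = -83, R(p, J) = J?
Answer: 1/1449 ≈ 0.00069013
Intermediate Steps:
Y(s) = 5 + s (Y(s) = s + 5 = 5 + s)
W = 1532 (W = 5 + (-70 + 1597) = 5 + 1527 = 1532)
1/(d(-50, R(-2, 5)) + W) = 1/(-83 + 1532) = 1/1449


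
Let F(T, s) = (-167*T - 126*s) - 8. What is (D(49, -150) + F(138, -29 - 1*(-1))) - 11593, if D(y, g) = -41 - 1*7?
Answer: -31167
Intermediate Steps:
D(y, g) = -48 (D(y, g) = -41 - 7 = -48)
F(T, s) = -8 - 167*T - 126*s
(D(49, -150) + F(138, -29 - 1*(-1))) - 11593 = (-48 + (-8 - 167*138 - 126*(-29 - 1*(-1)))) - 11593 = (-48 + (-8 - 23046 - 126*(-29 + 1))) - 11593 = (-48 + (-8 - 23046 - 126*(-28))) - 11593 = (-48 + (-8 - 23046 + 3528)) - 11593 = (-48 - 19526) - 11593 = -19574 - 11593 = -31167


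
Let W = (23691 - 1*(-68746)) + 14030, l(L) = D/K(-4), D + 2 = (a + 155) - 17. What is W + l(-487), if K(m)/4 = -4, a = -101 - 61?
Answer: 851749/8 ≈ 1.0647e+5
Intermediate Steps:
a = -162
K(m) = -16 (K(m) = 4*(-4) = -16)
D = -26 (D = -2 + ((-162 + 155) - 17) = -2 + (-7 - 17) = -2 - 24 = -26)
l(L) = 13/8 (l(L) = -26/(-16) = -26*(-1/16) = 13/8)
W = 106467 (W = (23691 + 68746) + 14030 = 92437 + 14030 = 106467)
W + l(-487) = 106467 + 13/8 = 851749/8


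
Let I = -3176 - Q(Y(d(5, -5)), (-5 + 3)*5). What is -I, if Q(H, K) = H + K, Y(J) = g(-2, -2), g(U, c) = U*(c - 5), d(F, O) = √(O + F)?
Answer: 3180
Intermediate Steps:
d(F, O) = √(F + O)
g(U, c) = U*(-5 + c)
Y(J) = 14 (Y(J) = -2*(-5 - 2) = -2*(-7) = 14)
I = -3180 (I = -3176 - (14 + (-5 + 3)*5) = -3176 - (14 - 2*5) = -3176 - (14 - 10) = -3176 - 1*4 = -3176 - 4 = -3180)
-I = -1*(-3180) = 3180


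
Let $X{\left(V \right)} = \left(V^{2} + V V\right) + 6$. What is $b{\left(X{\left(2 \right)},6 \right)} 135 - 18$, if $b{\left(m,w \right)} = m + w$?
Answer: $2682$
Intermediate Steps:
$X{\left(V \right)} = 6 + 2 V^{2}$ ($X{\left(V \right)} = \left(V^{2} + V^{2}\right) + 6 = 2 V^{2} + 6 = 6 + 2 V^{2}$)
$b{\left(X{\left(2 \right)},6 \right)} 135 - 18 = \left(\left(6 + 2 \cdot 2^{2}\right) + 6\right) 135 - 18 = \left(\left(6 + 2 \cdot 4\right) + 6\right) 135 - 18 = \left(\left(6 + 8\right) + 6\right) 135 - 18 = \left(14 + 6\right) 135 - 18 = 20 \cdot 135 - 18 = 2700 - 18 = 2682$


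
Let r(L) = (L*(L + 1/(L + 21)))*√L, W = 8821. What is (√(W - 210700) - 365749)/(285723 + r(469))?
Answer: 73152031068900/15827078765424823 - 56315606104130*√469/15827078765424823 - 600018300*I*√22431/15827078765424823 + 461920110*I*√10520139/15827078765424823 ≈ -0.072435 + 8.8984e-5*I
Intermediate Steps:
r(L) = L^(3/2)*(L + 1/(21 + L)) (r(L) = (L*(L + 1/(21 + L)))*√L = L^(3/2)*(L + 1/(21 + L)))
(√(W - 210700) - 365749)/(285723 + r(469)) = (√(8821 - 210700) - 365749)/(285723 + 469^(3/2)*(1 + 469² + 21*469)/(21 + 469)) = (√(-201879) - 365749)/(285723 + (469*√469)*(1 + 219961 + 9849)/490) = (3*I*√22431 - 365749)/(285723 + (469*√469)*(1/490)*229811) = (-365749 + 3*I*√22431)/(285723 + 15397337*√469/70)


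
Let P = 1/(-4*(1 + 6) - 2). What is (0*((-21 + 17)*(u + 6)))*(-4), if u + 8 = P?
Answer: 0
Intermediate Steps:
P = -1/30 (P = 1/(-4*7 - 2) = 1/(-28 - 2) = 1/(-30) = -1/30 ≈ -0.033333)
u = -241/30 (u = -8 - 1/30 = -241/30 ≈ -8.0333)
(0*((-21 + 17)*(u + 6)))*(-4) = (0*((-21 + 17)*(-241/30 + 6)))*(-4) = (0*(-4*(-61/30)))*(-4) = (0*(122/15))*(-4) = 0*(-4) = 0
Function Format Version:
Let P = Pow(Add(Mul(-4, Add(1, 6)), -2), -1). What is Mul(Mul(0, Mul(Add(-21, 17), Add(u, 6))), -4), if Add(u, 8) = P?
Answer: 0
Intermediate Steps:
P = Rational(-1, 30) (P = Pow(Add(Mul(-4, 7), -2), -1) = Pow(Add(-28, -2), -1) = Pow(-30, -1) = Rational(-1, 30) ≈ -0.033333)
u = Rational(-241, 30) (u = Add(-8, Rational(-1, 30)) = Rational(-241, 30) ≈ -8.0333)
Mul(Mul(0, Mul(Add(-21, 17), Add(u, 6))), -4) = Mul(Mul(0, Mul(Add(-21, 17), Add(Rational(-241, 30), 6))), -4) = Mul(Mul(0, Mul(-4, Rational(-61, 30))), -4) = Mul(Mul(0, Rational(122, 15)), -4) = Mul(0, -4) = 0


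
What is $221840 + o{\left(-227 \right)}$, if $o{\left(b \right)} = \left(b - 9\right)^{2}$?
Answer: $277536$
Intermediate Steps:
$o{\left(b \right)} = \left(-9 + b\right)^{2}$
$221840 + o{\left(-227 \right)} = 221840 + \left(-9 - 227\right)^{2} = 221840 + \left(-236\right)^{2} = 221840 + 55696 = 277536$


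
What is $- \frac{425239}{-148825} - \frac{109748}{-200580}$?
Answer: $\frac{5081384236}{1492565925} \approx 3.4045$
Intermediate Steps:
$- \frac{425239}{-148825} - \frac{109748}{-200580} = \left(-425239\right) \left(- \frac{1}{148825}\right) - - \frac{27437}{50145} = \frac{425239}{148825} + \frac{27437}{50145} = \frac{5081384236}{1492565925}$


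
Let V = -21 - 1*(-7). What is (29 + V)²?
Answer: 225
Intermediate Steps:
V = -14 (V = -21 + 7 = -14)
(29 + V)² = (29 - 14)² = 15² = 225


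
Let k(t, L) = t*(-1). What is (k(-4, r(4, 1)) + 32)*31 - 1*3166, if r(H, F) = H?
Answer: -2050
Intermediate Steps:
k(t, L) = -t
(k(-4, r(4, 1)) + 32)*31 - 1*3166 = (-1*(-4) + 32)*31 - 1*3166 = (4 + 32)*31 - 3166 = 36*31 - 3166 = 1116 - 3166 = -2050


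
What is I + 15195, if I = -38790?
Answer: -23595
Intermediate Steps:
I + 15195 = -38790 + 15195 = -23595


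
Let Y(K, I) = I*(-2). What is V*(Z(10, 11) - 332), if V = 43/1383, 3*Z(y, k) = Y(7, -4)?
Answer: -42484/4149 ≈ -10.240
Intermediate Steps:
Y(K, I) = -2*I
Z(y, k) = 8/3 (Z(y, k) = (-2*(-4))/3 = (⅓)*8 = 8/3)
V = 43/1383 (V = 43*(1/1383) = 43/1383 ≈ 0.031092)
V*(Z(10, 11) - 332) = 43*(8/3 - 332)/1383 = (43/1383)*(-988/3) = -42484/4149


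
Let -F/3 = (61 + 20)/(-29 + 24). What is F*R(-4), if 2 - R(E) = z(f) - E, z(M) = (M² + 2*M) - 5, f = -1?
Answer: 972/5 ≈ 194.40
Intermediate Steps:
z(M) = -5 + M² + 2*M
R(E) = 8 + E (R(E) = 2 - ((-5 + (-1)² + 2*(-1)) - E) = 2 - ((-5 + 1 - 2) - E) = 2 - (-6 - E) = 2 + (6 + E) = 8 + E)
F = 243/5 (F = -3*(61 + 20)/(-29 + 24) = -243/(-5) = -243*(-1)/5 = -3*(-81/5) = 243/5 ≈ 48.600)
F*R(-4) = 243*(8 - 4)/5 = (243/5)*4 = 972/5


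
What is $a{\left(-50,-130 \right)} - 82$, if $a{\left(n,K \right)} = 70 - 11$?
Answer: $-23$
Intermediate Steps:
$a{\left(n,K \right)} = 59$ ($a{\left(n,K \right)} = 70 - 11 = 59$)
$a{\left(-50,-130 \right)} - 82 = 59 - 82 = -23$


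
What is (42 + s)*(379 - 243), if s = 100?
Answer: 19312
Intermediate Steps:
(42 + s)*(379 - 243) = (42 + 100)*(379 - 243) = 142*136 = 19312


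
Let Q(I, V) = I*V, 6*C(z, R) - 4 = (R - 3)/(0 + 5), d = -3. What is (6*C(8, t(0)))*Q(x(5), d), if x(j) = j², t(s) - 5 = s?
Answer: -330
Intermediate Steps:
t(s) = 5 + s
C(z, R) = 17/30 + R/30 (C(z, R) = ⅔ + ((R - 3)/(0 + 5))/6 = ⅔ + ((-3 + R)/5)/6 = ⅔ + ((-3 + R)*(⅕))/6 = ⅔ + (-⅗ + R/5)/6 = ⅔ + (-⅒ + R/30) = 17/30 + R/30)
(6*C(8, t(0)))*Q(x(5), d) = (6*(17/30 + (5 + 0)/30))*(5²*(-3)) = (6*(17/30 + (1/30)*5))*(25*(-3)) = (6*(17/30 + ⅙))*(-75) = (6*(11/15))*(-75) = (22/5)*(-75) = -330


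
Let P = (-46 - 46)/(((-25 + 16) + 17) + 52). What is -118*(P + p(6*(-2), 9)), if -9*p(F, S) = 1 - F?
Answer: 15812/45 ≈ 351.38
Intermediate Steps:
P = -23/15 (P = -92/((-9 + 17) + 52) = -92/(8 + 52) = -92/60 = -92*1/60 = -23/15 ≈ -1.5333)
p(F, S) = -1/9 + F/9 (p(F, S) = -(1 - F)/9 = -1/9 + F/9)
-118*(P + p(6*(-2), 9)) = -118*(-23/15 + (-1/9 + (6*(-2))/9)) = -118*(-23/15 + (-1/9 + (1/9)*(-12))) = -118*(-23/15 + (-1/9 - 4/3)) = -118*(-23/15 - 13/9) = -118*(-134/45) = 15812/45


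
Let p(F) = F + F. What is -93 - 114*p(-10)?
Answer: 2187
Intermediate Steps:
p(F) = 2*F
-93 - 114*p(-10) = -93 - 228*(-10) = -93 - 114*(-20) = -93 + 2280 = 2187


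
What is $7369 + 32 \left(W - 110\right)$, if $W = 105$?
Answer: $7209$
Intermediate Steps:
$7369 + 32 \left(W - 110\right) = 7369 + 32 \left(105 - 110\right) = 7369 + 32 \left(-5\right) = 7369 - 160 = 7209$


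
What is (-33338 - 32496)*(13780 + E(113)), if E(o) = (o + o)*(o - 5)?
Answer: -2514068792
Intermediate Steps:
E(o) = 2*o*(-5 + o) (E(o) = (2*o)*(-5 + o) = 2*o*(-5 + o))
(-33338 - 32496)*(13780 + E(113)) = (-33338 - 32496)*(13780 + 2*113*(-5 + 113)) = -65834*(13780 + 2*113*108) = -65834*(13780 + 24408) = -65834*38188 = -2514068792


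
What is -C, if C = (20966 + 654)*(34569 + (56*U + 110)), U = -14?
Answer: -732809900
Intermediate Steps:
C = 732809900 (C = (20966 + 654)*(34569 + (56*(-14) + 110)) = 21620*(34569 + (-784 + 110)) = 21620*(34569 - 674) = 21620*33895 = 732809900)
-C = -1*732809900 = -732809900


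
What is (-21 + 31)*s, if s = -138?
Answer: -1380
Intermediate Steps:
(-21 + 31)*s = (-21 + 31)*(-138) = 10*(-138) = -1380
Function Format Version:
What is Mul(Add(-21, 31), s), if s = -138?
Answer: -1380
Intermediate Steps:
Mul(Add(-21, 31), s) = Mul(Add(-21, 31), -138) = Mul(10, -138) = -1380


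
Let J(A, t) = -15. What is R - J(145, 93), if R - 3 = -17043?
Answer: -17025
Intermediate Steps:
R = -17040 (R = 3 - 17043 = -17040)
R - J(145, 93) = -17040 - 1*(-15) = -17040 + 15 = -17025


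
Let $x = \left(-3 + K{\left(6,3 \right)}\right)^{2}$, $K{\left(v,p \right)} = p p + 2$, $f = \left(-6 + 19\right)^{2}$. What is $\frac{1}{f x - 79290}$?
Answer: $- \frac{1}{68474} \approx -1.4604 \cdot 10^{-5}$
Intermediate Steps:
$f = 169$ ($f = 13^{2} = 169$)
$K{\left(v,p \right)} = 2 + p^{2}$ ($K{\left(v,p \right)} = p^{2} + 2 = 2 + p^{2}$)
$x = 64$ ($x = \left(-3 + \left(2 + 3^{2}\right)\right)^{2} = \left(-3 + \left(2 + 9\right)\right)^{2} = \left(-3 + 11\right)^{2} = 8^{2} = 64$)
$\frac{1}{f x - 79290} = \frac{1}{169 \cdot 64 - 79290} = \frac{1}{10816 - 79290} = \frac{1}{-68474} = - \frac{1}{68474}$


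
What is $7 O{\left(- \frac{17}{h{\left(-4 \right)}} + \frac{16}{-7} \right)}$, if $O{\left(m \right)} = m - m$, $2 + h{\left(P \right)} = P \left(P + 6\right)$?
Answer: $0$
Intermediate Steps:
$h{\left(P \right)} = -2 + P \left(6 + P\right)$ ($h{\left(P \right)} = -2 + P \left(P + 6\right) = -2 + P \left(6 + P\right)$)
$O{\left(m \right)} = 0$
$7 O{\left(- \frac{17}{h{\left(-4 \right)}} + \frac{16}{-7} \right)} = 7 \cdot 0 = 0$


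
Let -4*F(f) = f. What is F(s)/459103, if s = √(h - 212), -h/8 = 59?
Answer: -3*I*√19/918206 ≈ -1.4242e-5*I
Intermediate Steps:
h = -472 (h = -8*59 = -472)
s = 6*I*√19 (s = √(-472 - 212) = √(-684) = 6*I*√19 ≈ 26.153*I)
F(f) = -f/4
F(s)/459103 = -3*I*√19/2/459103 = -3*I*√19/2*(1/459103) = -3*I*√19/918206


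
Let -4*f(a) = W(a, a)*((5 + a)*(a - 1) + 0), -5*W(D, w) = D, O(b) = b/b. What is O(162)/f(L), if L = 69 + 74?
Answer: 5/751322 ≈ 6.6549e-6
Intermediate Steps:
O(b) = 1
W(D, w) = -D/5
L = 143
f(a) = a*(-1 + a)*(5 + a)/20 (f(a) = -(-a/5)*((5 + a)*(a - 1) + 0)/4 = -(-a/5)*((5 + a)*(-1 + a) + 0)/4 = -(-a/5)*((-1 + a)*(5 + a) + 0)/4 = -(-a/5)*(-1 + a)*(5 + a)/4 = -(-1)*a*(-1 + a)*(5 + a)/20 = a*(-1 + a)*(5 + a)/20)
O(162)/f(L) = 1/((1/20)*143*(-5 + 143² + 4*143)) = 1/((1/20)*143*(-5 + 20449 + 572)) = 1/((1/20)*143*21016) = 1/(751322/5) = 1*(5/751322) = 5/751322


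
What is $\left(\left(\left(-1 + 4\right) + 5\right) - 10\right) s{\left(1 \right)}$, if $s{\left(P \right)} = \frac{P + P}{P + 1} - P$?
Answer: $0$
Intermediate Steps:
$s{\left(P \right)} = - P + \frac{2 P}{1 + P}$ ($s{\left(P \right)} = \frac{2 P}{1 + P} - P = - P + \frac{2 P}{1 + P}$)
$\left(\left(\left(-1 + 4\right) + 5\right) - 10\right) s{\left(1 \right)} = \left(\left(\left(-1 + 4\right) + 5\right) - 10\right) 1 \frac{1}{1 + 1} \left(1 - 1\right) = \left(\left(3 + 5\right) - 10\right) 1 \cdot \frac{1}{2} \left(1 - 1\right) = \left(8 - 10\right) 1 \cdot \frac{1}{2} \cdot 0 = \left(-2\right) 0 = 0$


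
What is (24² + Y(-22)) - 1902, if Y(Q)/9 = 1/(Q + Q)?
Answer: -58353/44 ≈ -1326.2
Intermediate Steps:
Y(Q) = 9/(2*Q) (Y(Q) = 9/(Q + Q) = 9/((2*Q)) = 9*(1/(2*Q)) = 9/(2*Q))
(24² + Y(-22)) - 1902 = (24² + (9/2)/(-22)) - 1902 = (576 + (9/2)*(-1/22)) - 1902 = (576 - 9/44) - 1902 = 25335/44 - 1902 = -58353/44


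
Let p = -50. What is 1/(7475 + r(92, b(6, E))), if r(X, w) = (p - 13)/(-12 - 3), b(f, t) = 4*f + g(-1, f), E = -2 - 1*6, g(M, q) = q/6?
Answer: 5/37396 ≈ 0.00013370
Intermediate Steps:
g(M, q) = q/6 (g(M, q) = q*(1/6) = q/6)
E = -8 (E = -2 - 6 = -8)
b(f, t) = 25*f/6 (b(f, t) = 4*f + f/6 = 25*f/6)
r(X, w) = 21/5 (r(X, w) = (-50 - 13)/(-12 - 3) = -63/(-15) = -63*(-1/15) = 21/5)
1/(7475 + r(92, b(6, E))) = 1/(7475 + 21/5) = 1/(37396/5) = 5/37396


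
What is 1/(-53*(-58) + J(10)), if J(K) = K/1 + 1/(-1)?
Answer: 1/3083 ≈ 0.00032436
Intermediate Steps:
J(K) = -1 + K (J(K) = K*1 + 1*(-1) = K - 1 = -1 + K)
1/(-53*(-58) + J(10)) = 1/(-53*(-58) + (-1 + 10)) = 1/(3074 + 9) = 1/3083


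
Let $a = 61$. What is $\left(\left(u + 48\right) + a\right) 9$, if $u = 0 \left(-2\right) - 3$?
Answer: $954$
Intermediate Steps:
$u = -3$ ($u = 0 - 3 = -3$)
$\left(\left(u + 48\right) + a\right) 9 = \left(\left(-3 + 48\right) + 61\right) 9 = \left(45 + 61\right) 9 = 106 \cdot 9 = 954$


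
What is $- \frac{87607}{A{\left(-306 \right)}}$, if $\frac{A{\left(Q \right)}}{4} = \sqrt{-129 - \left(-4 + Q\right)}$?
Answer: $- \frac{87607 \sqrt{181}}{724} \approx -1627.9$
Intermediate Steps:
$A{\left(Q \right)} = 4 \sqrt{-125 - Q}$ ($A{\left(Q \right)} = 4 \sqrt{-129 - \left(-4 + Q\right)} = 4 \sqrt{-125 - Q}$)
$- \frac{87607}{A{\left(-306 \right)}} = - \frac{87607}{4 \sqrt{-125 - -306}} = - \frac{87607}{4 \sqrt{-125 + 306}} = - \frac{87607}{4 \sqrt{181}} = - 87607 \frac{\sqrt{181}}{724} = - \frac{87607 \sqrt{181}}{724}$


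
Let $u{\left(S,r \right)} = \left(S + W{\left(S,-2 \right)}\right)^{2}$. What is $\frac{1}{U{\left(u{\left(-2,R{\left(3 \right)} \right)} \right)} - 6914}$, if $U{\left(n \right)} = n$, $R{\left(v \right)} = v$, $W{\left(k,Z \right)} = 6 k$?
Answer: $- \frac{1}{6718} \approx -0.00014885$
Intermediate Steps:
$u{\left(S,r \right)} = 49 S^{2}$ ($u{\left(S,r \right)} = \left(S + 6 S\right)^{2} = \left(7 S\right)^{2} = 49 S^{2}$)
$\frac{1}{U{\left(u{\left(-2,R{\left(3 \right)} \right)} \right)} - 6914} = \frac{1}{49 \left(-2\right)^{2} - 6914} = \frac{1}{49 \cdot 4 - 6914} = \frac{1}{196 - 6914} = \frac{1}{-6718} = - \frac{1}{6718}$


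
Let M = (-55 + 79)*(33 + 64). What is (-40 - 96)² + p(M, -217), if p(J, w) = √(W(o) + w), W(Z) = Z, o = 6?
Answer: 18496 + I*√211 ≈ 18496.0 + 14.526*I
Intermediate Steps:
M = 2328 (M = 24*97 = 2328)
p(J, w) = √(6 + w)
(-40 - 96)² + p(M, -217) = (-40 - 96)² + √(6 - 217) = (-136)² + √(-211) = 18496 + I*√211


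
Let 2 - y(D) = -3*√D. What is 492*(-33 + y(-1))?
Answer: -15252 + 1476*I ≈ -15252.0 + 1476.0*I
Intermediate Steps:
y(D) = 2 + 3*√D (y(D) = 2 - (-3)*√D = 2 + 3*√D)
492*(-33 + y(-1)) = 492*(-33 + (2 + 3*√(-1))) = 492*(-33 + (2 + 3*I)) = 492*(-31 + 3*I) = -15252 + 1476*I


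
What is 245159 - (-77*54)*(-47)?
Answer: 49733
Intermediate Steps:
245159 - (-77*54)*(-47) = 245159 - (-4158)*(-47) = 245159 - 1*195426 = 245159 - 195426 = 49733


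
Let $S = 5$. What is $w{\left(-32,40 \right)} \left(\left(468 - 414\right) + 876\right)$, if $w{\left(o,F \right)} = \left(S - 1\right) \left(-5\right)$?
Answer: $-18600$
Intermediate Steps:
$w{\left(o,F \right)} = -20$ ($w{\left(o,F \right)} = \left(5 - 1\right) \left(-5\right) = 4 \left(-5\right) = -20$)
$w{\left(-32,40 \right)} \left(\left(468 - 414\right) + 876\right) = - 20 \left(\left(468 - 414\right) + 876\right) = - 20 \left(54 + 876\right) = \left(-20\right) 930 = -18600$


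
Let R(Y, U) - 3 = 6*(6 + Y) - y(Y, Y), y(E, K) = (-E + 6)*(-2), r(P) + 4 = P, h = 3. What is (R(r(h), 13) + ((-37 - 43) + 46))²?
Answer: 169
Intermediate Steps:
r(P) = -4 + P
y(E, K) = -12 + 2*E (y(E, K) = (6 - E)*(-2) = -12 + 2*E)
R(Y, U) = 51 + 4*Y (R(Y, U) = 3 + (6*(6 + Y) - (-12 + 2*Y)) = 3 + ((36 + 6*Y) + (12 - 2*Y)) = 3 + (48 + 4*Y) = 51 + 4*Y)
(R(r(h), 13) + ((-37 - 43) + 46))² = ((51 + 4*(-4 + 3)) + ((-37 - 43) + 46))² = ((51 + 4*(-1)) + (-80 + 46))² = ((51 - 4) - 34)² = (47 - 34)² = 13² = 169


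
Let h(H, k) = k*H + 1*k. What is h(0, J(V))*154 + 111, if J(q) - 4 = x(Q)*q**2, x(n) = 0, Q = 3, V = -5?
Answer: 727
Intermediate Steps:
J(q) = 4 (J(q) = 4 + 0*q**2 = 4 + 0 = 4)
h(H, k) = k + H*k (h(H, k) = H*k + k = k + H*k)
h(0, J(V))*154 + 111 = (4*(1 + 0))*154 + 111 = (4*1)*154 + 111 = 4*154 + 111 = 616 + 111 = 727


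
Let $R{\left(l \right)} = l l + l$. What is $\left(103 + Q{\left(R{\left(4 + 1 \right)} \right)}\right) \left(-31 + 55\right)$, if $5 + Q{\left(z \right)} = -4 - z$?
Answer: $1536$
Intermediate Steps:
$R{\left(l \right)} = l + l^{2}$ ($R{\left(l \right)} = l^{2} + l = l + l^{2}$)
$Q{\left(z \right)} = -9 - z$ ($Q{\left(z \right)} = -5 - \left(4 + z\right) = -9 - z$)
$\left(103 + Q{\left(R{\left(4 + 1 \right)} \right)}\right) \left(-31 + 55\right) = \left(103 - \left(9 + \left(4 + 1\right) \left(1 + \left(4 + 1\right)\right)\right)\right) \left(-31 + 55\right) = \left(103 - \left(9 + 5 \left(1 + 5\right)\right)\right) 24 = \left(103 - \left(9 + 5 \cdot 6\right)\right) 24 = \left(103 - 39\right) 24 = 64 \cdot 24 = 1536$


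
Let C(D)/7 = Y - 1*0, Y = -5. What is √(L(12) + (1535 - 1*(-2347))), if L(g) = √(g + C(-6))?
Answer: √(3882 + I*√23) ≈ 62.306 + 0.0385*I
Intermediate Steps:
C(D) = -35 (C(D) = 7*(-5 - 1*0) = 7*(-5 + 0) = 7*(-5) = -35)
L(g) = √(-35 + g) (L(g) = √(g - 35) = √(-35 + g))
√(L(12) + (1535 - 1*(-2347))) = √(√(-35 + 12) + (1535 - 1*(-2347))) = √(√(-23) + (1535 + 2347)) = √(I*√23 + 3882) = √(3882 + I*√23)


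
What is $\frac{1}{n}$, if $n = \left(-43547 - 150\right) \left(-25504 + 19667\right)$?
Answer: $\frac{1}{255059389} \approx 3.9207 \cdot 10^{-9}$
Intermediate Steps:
$n = 255059389$ ($n = \left(-43697\right) \left(-5837\right) = 255059389$)
$\frac{1}{n} = \frac{1}{255059389}$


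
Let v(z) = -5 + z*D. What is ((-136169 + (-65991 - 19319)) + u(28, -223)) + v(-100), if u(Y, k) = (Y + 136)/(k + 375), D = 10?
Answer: -8454351/38 ≈ -2.2248e+5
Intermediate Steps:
u(Y, k) = (136 + Y)/(375 + k)
v(z) = -5 + 10*z (v(z) = -5 + z*10 = -5 + 10*z)
((-136169 + (-65991 - 19319)) + u(28, -223)) + v(-100) = ((-136169 + (-65991 - 19319)) + (136 + 28)/(375 - 223)) + (-5 + 10*(-100)) = ((-136169 - 85310) + 164/152) + (-5 - 1000) = (-221479 + (1/152)*164) - 1005 = (-221479 + 41/38) - 1005 = -8416161/38 - 1005 = -8454351/38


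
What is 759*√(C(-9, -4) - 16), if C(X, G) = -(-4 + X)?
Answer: 759*I*√3 ≈ 1314.6*I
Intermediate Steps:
C(X, G) = 4 - X
759*√(C(-9, -4) - 16) = 759*√((4 - 1*(-9)) - 16) = 759*√((4 + 9) - 16) = 759*√(13 - 16) = 759*√(-3) = 759*(I*√3) = 759*I*√3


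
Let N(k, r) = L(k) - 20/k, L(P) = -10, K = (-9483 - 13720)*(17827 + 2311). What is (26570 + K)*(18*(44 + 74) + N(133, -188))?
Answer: -131359507197048/133 ≈ -9.8767e+11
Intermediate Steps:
K = -467262014 (K = -23203*20138 = -467262014)
N(k, r) = -10 - 20/k
(26570 + K)*(18*(44 + 74) + N(133, -188)) = (26570 - 467262014)*(18*(44 + 74) + (-10 - 20/133)) = -467235444*(18*118 + (-10 - 20*1/133)) = -467235444*(2124 + (-10 - 20/133)) = -467235444*(2124 - 1350/133) = -467235444*281142/133 = -131359507197048/133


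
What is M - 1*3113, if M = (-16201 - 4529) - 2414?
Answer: -26257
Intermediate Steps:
M = -23144 (M = -20730 - 2414 = -23144)
M - 1*3113 = -23144 - 1*3113 = -23144 - 3113 = -26257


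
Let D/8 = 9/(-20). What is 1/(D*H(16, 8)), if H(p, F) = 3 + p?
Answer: -5/342 ≈ -0.014620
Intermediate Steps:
D = -18/5 (D = 8*(9/(-20)) = 8*(9*(-1/20)) = 8*(-9/20) = -18/5 ≈ -3.6000)
1/(D*H(16, 8)) = 1/(-18*(3 + 16)/5) = 1/(-18/5*19) = 1/(-342/5) = -5/342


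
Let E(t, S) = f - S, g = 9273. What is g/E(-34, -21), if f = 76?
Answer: 9273/97 ≈ 95.598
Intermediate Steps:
E(t, S) = 76 - S
g/E(-34, -21) = 9273/(76 - 1*(-21)) = 9273/(76 + 21) = 9273/97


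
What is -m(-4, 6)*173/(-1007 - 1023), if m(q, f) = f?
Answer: 519/1015 ≈ 0.51133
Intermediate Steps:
-m(-4, 6)*173/(-1007 - 1023) = -6*173/(-1007 - 1023) = -1038/(-2030) = -1038*(-1)/2030 = -1*(-519/1015) = 519/1015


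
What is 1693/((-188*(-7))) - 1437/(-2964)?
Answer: 287881/162526 ≈ 1.7713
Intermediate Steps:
1693/((-188*(-7))) - 1437/(-2964) = 1693/1316 - 1437*(-1/2964) = 1693*(1/1316) + 479/988 = 1693/1316 + 479/988 = 287881/162526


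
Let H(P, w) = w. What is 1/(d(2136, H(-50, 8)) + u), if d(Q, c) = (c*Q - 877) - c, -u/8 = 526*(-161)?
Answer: 1/693691 ≈ 1.4416e-6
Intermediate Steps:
u = 677488 (u = -4208*(-161) = -8*(-84686) = 677488)
d(Q, c) = -877 - c + Q*c (d(Q, c) = (Q*c - 877) - c = (-877 + Q*c) - c = -877 - c + Q*c)
1/(d(2136, H(-50, 8)) + u) = 1/((-877 - 1*8 + 2136*8) + 677488) = 1/((-877 - 8 + 17088) + 677488) = 1/(16203 + 677488) = 1/693691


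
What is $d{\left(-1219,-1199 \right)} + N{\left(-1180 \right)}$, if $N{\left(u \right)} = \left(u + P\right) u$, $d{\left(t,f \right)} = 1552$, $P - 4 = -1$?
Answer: $1390412$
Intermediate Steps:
$P = 3$ ($P = 4 - 1 = 3$)
$N{\left(u \right)} = u \left(3 + u\right)$ ($N{\left(u \right)} = \left(u + 3\right) u = \left(3 + u\right) u = u \left(3 + u\right)$)
$d{\left(-1219,-1199 \right)} + N{\left(-1180 \right)} = 1552 - 1180 \left(3 - 1180\right) = 1552 - -1388860 = 1552 + 1388860 = 1390412$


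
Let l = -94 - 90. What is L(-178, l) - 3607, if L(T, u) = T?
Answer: -3785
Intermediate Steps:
l = -184
L(-178, l) - 3607 = -178 - 3607 = -3785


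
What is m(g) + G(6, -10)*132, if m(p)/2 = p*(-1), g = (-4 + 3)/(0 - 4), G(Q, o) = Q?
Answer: 1583/2 ≈ 791.50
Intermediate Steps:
g = 1/4 (g = -1/(-4) = -1*(-1/4) = 1/4 ≈ 0.25000)
m(p) = -2*p (m(p) = 2*(p*(-1)) = 2*(-p) = -2*p)
m(g) + G(6, -10)*132 = -2*1/4 + 6*132 = -1/2 + 792 = 1583/2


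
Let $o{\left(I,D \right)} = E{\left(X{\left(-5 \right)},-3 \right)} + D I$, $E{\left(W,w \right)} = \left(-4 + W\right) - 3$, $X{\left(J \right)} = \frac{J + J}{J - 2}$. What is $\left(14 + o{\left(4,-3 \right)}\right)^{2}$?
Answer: $\frac{625}{49} \approx 12.755$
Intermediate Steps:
$X{\left(J \right)} = \frac{2 J}{-2 + J}$
$E{\left(W,w \right)} = -7 + W$
$o{\left(I,D \right)} = - \frac{39}{7} + D I$ ($o{\left(I,D \right)} = \left(-7 + 2 \left(-5\right) \frac{1}{-2 - 5}\right) + D I = \left(-7 + 2 \left(-5\right) \frac{1}{-7}\right) + D I = \left(-7 + 2 \left(-5\right) \left(- \frac{1}{7}\right)\right) + D I = \left(-7 + \frac{10}{7}\right) + D I = - \frac{39}{7} + D I$)
$\left(14 + o{\left(4,-3 \right)}\right)^{2} = \left(14 - \frac{123}{7}\right)^{2} = \left(- \frac{25}{7}\right)^{2} = \frac{625}{49}$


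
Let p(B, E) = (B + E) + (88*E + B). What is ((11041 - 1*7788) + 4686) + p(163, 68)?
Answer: 14317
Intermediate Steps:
p(B, E) = 2*B + 89*E (p(B, E) = (B + E) + (B + 88*E) = 2*B + 89*E)
((11041 - 1*7788) + 4686) + p(163, 68) = ((11041 - 1*7788) + 4686) + (2*163 + 89*68) = ((11041 - 7788) + 4686) + (326 + 6052) = (3253 + 4686) + 6378 = 7939 + 6378 = 14317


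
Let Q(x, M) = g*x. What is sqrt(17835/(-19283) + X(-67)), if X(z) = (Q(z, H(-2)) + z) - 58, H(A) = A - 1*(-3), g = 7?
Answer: I*sqrt(221213361171)/19283 ≈ 24.391*I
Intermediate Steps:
H(A) = 3 + A (H(A) = A + 3 = 3 + A)
Q(x, M) = 7*x
X(z) = -58 + 8*z (X(z) = (7*z + z) - 58 = 8*z - 58 = -58 + 8*z)
sqrt(17835/(-19283) + X(-67)) = sqrt(17835/(-19283) + (-58 + 8*(-67))) = sqrt(17835*(-1/19283) + (-58 - 536)) = sqrt(-17835/19283 - 594) = sqrt(-11471937/19283) = I*sqrt(221213361171)/19283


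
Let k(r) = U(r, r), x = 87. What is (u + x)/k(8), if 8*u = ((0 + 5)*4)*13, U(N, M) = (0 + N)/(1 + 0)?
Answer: 239/16 ≈ 14.938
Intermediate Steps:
U(N, M) = N (U(N, M) = N/1 = N*1 = N)
k(r) = r
u = 65/2 (u = (((0 + 5)*4)*13)/8 = ((5*4)*13)/8 = (20*13)/8 = (⅛)*260 = 65/2 ≈ 32.500)
(u + x)/k(8) = (65/2 + 87)/8 = (⅛)*(239/2) = 239/16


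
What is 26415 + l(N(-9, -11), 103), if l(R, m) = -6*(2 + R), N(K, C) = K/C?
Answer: 290379/11 ≈ 26398.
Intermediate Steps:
l(R, m) = -12 - 6*R
26415 + l(N(-9, -11), 103) = 26415 + (-12 - (-54)/(-11)) = 26415 + (-12 - (-54)*(-1)/11) = 26415 + (-12 - 6*9/11) = 26415 + (-12 - 54/11) = 26415 - 186/11 = 290379/11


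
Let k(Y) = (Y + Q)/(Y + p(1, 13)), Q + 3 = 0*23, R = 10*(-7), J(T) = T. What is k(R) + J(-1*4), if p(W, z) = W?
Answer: -203/69 ≈ -2.9420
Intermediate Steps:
R = -70
Q = -3 (Q = -3 + 0*23 = -3 + 0 = -3)
k(Y) = (-3 + Y)/(1 + Y) (k(Y) = (Y - 3)/(Y + 1) = (-3 + Y)/(1 + Y))
k(R) + J(-1*4) = (-3 - 70)/(1 - 70) - 1*4 = -73/(-69) - 4 = -1/69*(-73) - 4 = 73/69 - 4 = -203/69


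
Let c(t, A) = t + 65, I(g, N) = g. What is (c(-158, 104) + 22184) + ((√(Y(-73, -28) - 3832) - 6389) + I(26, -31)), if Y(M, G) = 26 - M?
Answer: 15728 + I*√3733 ≈ 15728.0 + 61.098*I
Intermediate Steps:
c(t, A) = 65 + t
(c(-158, 104) + 22184) + ((√(Y(-73, -28) - 3832) - 6389) + I(26, -31)) = ((65 - 158) + 22184) + ((√((26 - 1*(-73)) - 3832) - 6389) + 26) = (-93 + 22184) + ((√((26 + 73) - 3832) - 6389) + 26) = 22091 + ((√(99 - 3832) - 6389) + 26) = 22091 + ((√(-3733) - 6389) + 26) = 22091 + ((I*√3733 - 6389) + 26) = 22091 + ((-6389 + I*√3733) + 26) = 22091 + (-6363 + I*√3733) = 15728 + I*√3733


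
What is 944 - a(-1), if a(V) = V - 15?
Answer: 960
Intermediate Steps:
a(V) = -15 + V
944 - a(-1) = 944 - (-15 - 1) = 944 - 1*(-16) = 944 + 16 = 960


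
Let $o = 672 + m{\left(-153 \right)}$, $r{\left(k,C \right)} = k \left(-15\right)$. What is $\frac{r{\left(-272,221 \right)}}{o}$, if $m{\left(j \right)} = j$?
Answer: $\frac{1360}{173} \approx 7.8613$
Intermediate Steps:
$r{\left(k,C \right)} = - 15 k$
$o = 519$ ($o = 672 - 153 = 519$)
$\frac{r{\left(-272,221 \right)}}{o} = \frac{\left(-15\right) \left(-272\right)}{519} = 4080 \cdot \frac{1}{519} = \frac{1360}{173}$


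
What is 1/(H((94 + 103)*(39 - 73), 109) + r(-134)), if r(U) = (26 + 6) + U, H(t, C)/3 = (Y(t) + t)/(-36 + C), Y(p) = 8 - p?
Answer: -73/7422 ≈ -0.0098356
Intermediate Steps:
H(t, C) = 24/(-36 + C) (H(t, C) = 3*(((8 - t) + t)/(-36 + C)) = 3*(8/(-36 + C)) = 24/(-36 + C))
r(U) = 32 + U
1/(H((94 + 103)*(39 - 73), 109) + r(-134)) = 1/(24/(-36 + 109) + (32 - 134)) = 1/(24/73 - 102) = 1/(-7422/73) = -73/7422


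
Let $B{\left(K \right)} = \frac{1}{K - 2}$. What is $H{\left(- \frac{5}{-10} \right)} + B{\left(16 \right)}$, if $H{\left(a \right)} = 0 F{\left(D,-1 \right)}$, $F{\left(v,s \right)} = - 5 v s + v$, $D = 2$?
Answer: $\frac{1}{14} \approx 0.071429$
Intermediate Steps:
$F{\left(v,s \right)} = v - 5 s v$ ($F{\left(v,s \right)} = - 5 s v + v = v - 5 s v$)
$B{\left(K \right)} = \frac{1}{-2 + K}$
$H{\left(a \right)} = 0$ ($H{\left(a \right)} = 0 \cdot 2 \left(1 - -5\right) = 0 \cdot 2 \left(1 + 5\right) = 0 \cdot 2 \cdot 6 = 0 \cdot 12 = 0$)
$H{\left(- \frac{5}{-10} \right)} + B{\left(16 \right)} = 0 + \frac{1}{-2 + 16} = 0 + \frac{1}{14} = \frac{1}{14}$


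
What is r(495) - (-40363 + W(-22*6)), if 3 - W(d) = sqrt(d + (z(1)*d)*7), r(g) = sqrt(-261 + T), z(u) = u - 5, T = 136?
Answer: 40360 + 18*sqrt(11) + 5*I*sqrt(5) ≈ 40420.0 + 11.18*I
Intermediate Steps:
z(u) = -5 + u
r(g) = 5*I*sqrt(5) (r(g) = sqrt(-261 + 136) = sqrt(-125) = 5*I*sqrt(5))
W(d) = 3 - 3*sqrt(3)*sqrt(-d) (W(d) = 3 - sqrt(d + ((-5 + 1)*d)*7) = 3 - sqrt(d - 4*d*7) = 3 - sqrt(d - 28*d) = 3 - sqrt(-27*d) = 3 - 3*sqrt(3)*sqrt(-d))
r(495) - (-40363 + W(-22*6)) = 5*I*sqrt(5) - (-40363 + (3 - 3*sqrt(3)*sqrt(-(-22)*6))) = 5*I*sqrt(5) - (-40363 + (3 - 3*sqrt(3)*sqrt(-1*(-132)))) = 5*I*sqrt(5) - (-40363 + (3 - 3*sqrt(3)*sqrt(132))) = 5*I*sqrt(5) - (-40363 + (3 - 3*sqrt(3)*2*sqrt(33))) = 5*I*sqrt(5) - (-40363 + (3 - 18*sqrt(11))) = 5*I*sqrt(5) - (-40360 - 18*sqrt(11)) = 5*I*sqrt(5) + (40360 + 18*sqrt(11)) = 40360 + 18*sqrt(11) + 5*I*sqrt(5)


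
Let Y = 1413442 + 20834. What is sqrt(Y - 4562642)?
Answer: I*sqrt(3128366) ≈ 1768.7*I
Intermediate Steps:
Y = 1434276
sqrt(Y - 4562642) = sqrt(1434276 - 4562642) = sqrt(-3128366) = I*sqrt(3128366)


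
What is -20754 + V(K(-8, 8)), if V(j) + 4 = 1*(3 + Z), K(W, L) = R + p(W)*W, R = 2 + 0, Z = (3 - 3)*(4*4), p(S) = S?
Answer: -20755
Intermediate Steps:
Z = 0 (Z = 0*16 = 0)
R = 2
K(W, L) = 2 + W² (K(W, L) = 2 + W*W = 2 + W²)
V(j) = -1 (V(j) = -4 + 1*(3 + 0) = -4 + 1*3 = -4 + 3 = -1)
-20754 + V(K(-8, 8)) = -20754 - 1 = -20755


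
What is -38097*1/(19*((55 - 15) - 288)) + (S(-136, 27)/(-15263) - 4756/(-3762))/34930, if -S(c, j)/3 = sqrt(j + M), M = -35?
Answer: 65871341267/8147212920 + 3*I*sqrt(2)/266568295 ≈ 8.0851 + 1.5916e-8*I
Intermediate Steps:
S(c, j) = -3*sqrt(-35 + j) (S(c, j) = -3*sqrt(j - 35) = -3*sqrt(-35 + j))
-38097*1/(19*((55 - 15) - 288)) + (S(-136, 27)/(-15263) - 4756/(-3762))/34930 = -38097*1/(19*((55 - 15) - 288)) + (-3*sqrt(-35 + 27)/(-15263) - 4756/(-3762))/34930 = -38097*1/(19*(40 - 288)) + (-6*I*sqrt(2)*(-1/15263) - 4756*(-1/3762))*(1/34930) = -38097/(19*(-248)) + (-6*I*sqrt(2)*(-1/15263) + 2378/1881)*(1/34930) = -38097/(-4712) + (-6*I*sqrt(2)*(-1/15263) + 2378/1881)*(1/34930) = -38097*(-1/4712) + (6*I*sqrt(2)/15263 + 2378/1881)*(1/34930) = 38097/4712 + (2378/1881 + 6*I*sqrt(2)/15263)*(1/34930) = 38097/4712 + (1189/32851665 + 3*I*sqrt(2)/266568295) = 65871341267/8147212920 + 3*I*sqrt(2)/266568295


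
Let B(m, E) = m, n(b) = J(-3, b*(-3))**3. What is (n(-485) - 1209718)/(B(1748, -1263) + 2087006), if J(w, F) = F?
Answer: 3079061657/2088754 ≈ 1474.1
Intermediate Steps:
n(b) = -27*b**3 (n(b) = (b*(-3))**3 = (-3*b)**3 = -27*b**3)
(n(-485) - 1209718)/(B(1748, -1263) + 2087006) = (-27*(-485)**3 - 1209718)/(1748 + 2087006) = (-27*(-114084125) - 1209718)/2088754 = (3080271375 - 1209718)*(1/2088754) = 3079061657*(1/2088754) = 3079061657/2088754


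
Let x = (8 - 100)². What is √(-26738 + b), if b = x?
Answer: I*√18274 ≈ 135.18*I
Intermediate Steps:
x = 8464 (x = (-92)² = 8464)
b = 8464
√(-26738 + b) = √(-26738 + 8464) = √(-18274) = I*√18274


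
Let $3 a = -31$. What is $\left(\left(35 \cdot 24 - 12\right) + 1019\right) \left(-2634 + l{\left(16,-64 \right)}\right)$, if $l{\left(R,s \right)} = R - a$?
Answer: $- \frac{14449081}{3} \approx -4.8164 \cdot 10^{6}$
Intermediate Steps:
$a = - \frac{31}{3}$ ($a = \frac{1}{3} \left(-31\right) = - \frac{31}{3} \approx -10.333$)
$l{\left(R,s \right)} = \frac{31}{3} + R$ ($l{\left(R,s \right)} = R - - \frac{31}{3} = R + \frac{31}{3} = \frac{31}{3} + R$)
$\left(\left(35 \cdot 24 - 12\right) + 1019\right) \left(-2634 + l{\left(16,-64 \right)}\right) = \left(\left(35 \cdot 24 - 12\right) + 1019\right) \left(-2634 + \left(\frac{31}{3} + 16\right)\right) = \left(\left(840 - 12\right) + 1019\right) \left(-2634 + \frac{79}{3}\right) = \left(828 + 1019\right) \left(- \frac{7823}{3}\right) = 1847 \left(- \frac{7823}{3}\right) = - \frac{14449081}{3}$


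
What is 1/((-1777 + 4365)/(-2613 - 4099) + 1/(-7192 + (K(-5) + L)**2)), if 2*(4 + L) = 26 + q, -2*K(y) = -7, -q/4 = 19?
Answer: -43908226/16936761 ≈ -2.5925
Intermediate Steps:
q = -76 (q = -4*19 = -76)
K(y) = 7/2 (K(y) = -1/2*(-7) = 7/2)
L = -29 (L = -4 + (26 - 76)/2 = -4 + (1/2)*(-50) = -4 - 25 = -29)
1/((-1777 + 4365)/(-2613 - 4099) + 1/(-7192 + (K(-5) + L)**2)) = 1/((-1777 + 4365)/(-2613 - 4099) + 1/(-7192 + (7/2 - 29)**2)) = 1/(2588/(-6712) + 1/(-7192 + (-51/2)**2)) = 1/(2588*(-1/6712) + 1/(-7192 + 2601/4)) = 1/(-647/1678 + 1/(-26167/4)) = 1/(-647/1678 - 4/26167) = 1/(-16936761/43908226) = -43908226/16936761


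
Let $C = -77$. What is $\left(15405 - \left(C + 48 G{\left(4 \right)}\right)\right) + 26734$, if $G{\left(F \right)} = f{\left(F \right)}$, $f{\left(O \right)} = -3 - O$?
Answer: $42552$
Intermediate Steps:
$G{\left(F \right)} = -3 - F$
$\left(15405 - \left(C + 48 G{\left(4 \right)}\right)\right) + 26734 = \left(15405 - \left(-77 + 48 \left(-3 - 4\right)\right)\right) + 26734 = \left(15405 + \left(77 - -336\right)\right) + 26734 = \left(15405 + \left(77 + 336\right)\right) + 26734 = \left(15405 + 413\right) + 26734 = 15818 + 26734 = 42552$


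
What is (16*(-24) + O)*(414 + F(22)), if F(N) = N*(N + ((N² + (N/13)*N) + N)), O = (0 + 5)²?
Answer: -59966642/13 ≈ -4.6128e+6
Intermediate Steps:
O = 25 (O = 5² = 25)
F(N) = N*(2*N + 14*N²/13) (F(N) = N*(N + ((N² + (N*(1/13))*N) + N)) = N*(N + ((N² + (N/13)*N) + N)) = N*(N + ((N² + N²/13) + N)) = N*(N + (14*N²/13 + N)) = N*(N + (N + 14*N²/13)) = N*(2*N + 14*N²/13))
(16*(-24) + O)*(414 + F(22)) = (16*(-24) + 25)*(414 + 22²*(2 + (14/13)*22)) = (-384 + 25)*(414 + 484*(2 + 308/13)) = -359*(414 + 484*(334/13)) = -359*(414 + 161656/13) = -359*167038/13 = -59966642/13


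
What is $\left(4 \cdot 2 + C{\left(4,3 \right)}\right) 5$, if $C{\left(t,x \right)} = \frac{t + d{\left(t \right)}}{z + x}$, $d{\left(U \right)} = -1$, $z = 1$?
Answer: $\frac{175}{4} \approx 43.75$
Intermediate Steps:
$C{\left(t,x \right)} = \frac{-1 + t}{1 + x}$ ($C{\left(t,x \right)} = \frac{t - 1}{1 + x} = \frac{-1 + t}{1 + x}$)
$\left(4 \cdot 2 + C{\left(4,3 \right)}\right) 5 = \left(4 \cdot 2 + \frac{-1 + 4}{1 + 3}\right) 5 = \left(8 + \frac{1}{4} \cdot 3\right) 5 = \left(8 + \frac{3}{4}\right) 5 = \frac{35}{4} \cdot 5 = \frac{175}{4}$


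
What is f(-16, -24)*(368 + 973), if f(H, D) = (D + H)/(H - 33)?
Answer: 53640/49 ≈ 1094.7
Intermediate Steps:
f(H, D) = (D + H)/(-33 + H)
f(-16, -24)*(368 + 973) = ((-24 - 16)/(-33 - 16))*(368 + 973) = (-40/(-49))*1341 = -1/49*(-40)*1341 = (40/49)*1341 = 53640/49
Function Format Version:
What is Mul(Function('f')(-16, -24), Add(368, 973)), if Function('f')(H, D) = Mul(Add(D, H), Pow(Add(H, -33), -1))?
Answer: Rational(53640, 49) ≈ 1094.7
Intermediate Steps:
Function('f')(H, D) = Mul(Pow(Add(-33, H), -1), Add(D, H)) (Function('f')(H, D) = Mul(Add(D, H), Pow(Add(-33, H), -1)) = Mul(Pow(Add(-33, H), -1), Add(D, H)))
Mul(Function('f')(-16, -24), Add(368, 973)) = Mul(Mul(Pow(Add(-33, -16), -1), Add(-24, -16)), Add(368, 973)) = Mul(Mul(Pow(-49, -1), -40), 1341) = Mul(Mul(Rational(-1, 49), -40), 1341) = Mul(Rational(40, 49), 1341) = Rational(53640, 49)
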